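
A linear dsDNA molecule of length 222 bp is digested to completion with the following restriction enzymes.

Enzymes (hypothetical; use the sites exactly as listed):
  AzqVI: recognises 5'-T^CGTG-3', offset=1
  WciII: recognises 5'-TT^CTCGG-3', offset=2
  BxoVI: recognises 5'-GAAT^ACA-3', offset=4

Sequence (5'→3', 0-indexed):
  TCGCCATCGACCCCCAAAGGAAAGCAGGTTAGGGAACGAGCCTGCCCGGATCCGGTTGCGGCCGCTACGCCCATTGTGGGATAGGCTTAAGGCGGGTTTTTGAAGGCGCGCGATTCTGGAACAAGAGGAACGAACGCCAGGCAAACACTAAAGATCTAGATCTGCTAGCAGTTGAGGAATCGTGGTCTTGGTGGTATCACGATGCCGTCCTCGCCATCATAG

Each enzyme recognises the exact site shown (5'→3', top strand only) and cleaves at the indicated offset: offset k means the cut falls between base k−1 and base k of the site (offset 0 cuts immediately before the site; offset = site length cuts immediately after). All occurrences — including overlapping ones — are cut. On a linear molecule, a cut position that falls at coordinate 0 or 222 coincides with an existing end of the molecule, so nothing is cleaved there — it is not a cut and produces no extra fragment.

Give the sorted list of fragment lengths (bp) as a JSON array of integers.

Site scan:
  AzqVI TCGTG/1: at [179] ⇒ [180]
  WciII (TTCTCGG, off=2): no sites
  BxoVI (GAATACA, off=4): no sites

Pooled cuts: [180]

Fragments:
  [0,180): 180 bp
  [180,222): 42 bp

[42,180]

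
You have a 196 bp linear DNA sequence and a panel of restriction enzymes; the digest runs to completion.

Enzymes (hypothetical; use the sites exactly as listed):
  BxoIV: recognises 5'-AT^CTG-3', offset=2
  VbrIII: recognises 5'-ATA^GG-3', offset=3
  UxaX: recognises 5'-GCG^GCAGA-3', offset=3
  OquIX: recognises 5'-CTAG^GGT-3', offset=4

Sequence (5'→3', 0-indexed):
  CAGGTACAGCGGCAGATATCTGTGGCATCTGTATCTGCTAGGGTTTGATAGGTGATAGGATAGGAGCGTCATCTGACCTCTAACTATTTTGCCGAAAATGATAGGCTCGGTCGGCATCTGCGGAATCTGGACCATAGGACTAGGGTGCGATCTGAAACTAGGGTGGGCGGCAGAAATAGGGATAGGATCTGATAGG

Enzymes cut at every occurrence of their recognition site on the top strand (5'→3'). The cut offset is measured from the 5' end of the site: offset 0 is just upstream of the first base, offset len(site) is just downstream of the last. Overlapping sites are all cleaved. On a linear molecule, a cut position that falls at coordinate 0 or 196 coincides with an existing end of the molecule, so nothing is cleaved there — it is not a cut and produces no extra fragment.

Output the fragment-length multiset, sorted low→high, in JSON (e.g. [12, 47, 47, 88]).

[2,4,5,6,6,6,7,7,7,8,8,8,9,9,9,9,10,10,10,11,14,31]

Scan for sites:
  BxoIV (ATCTG, off=2): starts [17, 26, 32, 70, 115, 124, 149, 186] → cuts [19, 28, 34, 72, 117, 126, 151, 188]
  VbrIII (ATAGG, off=3): starts [47, 54, 59, 100, 133, 175, 181, 191] → cuts [50, 57, 62, 103, 136, 178, 184, 194]
  UxaX (GCGGCAGA, off=3): starts [8, 166] → cuts [11, 169]
  OquIX (CTAGGGT, off=4): starts [37, 139, 157] → cuts [41, 143, 161]

All cut coordinates (distinct, sorted): [11, 19, 28, 34, 41, 50, 57, 62, 72, 103, 117, 126, 136, 143, 151, 161, 169, 178, 184, 188, 194]

Fragment lengths:
  [0,11): 11 bp
  [11,19): 8 bp
  [19,28): 9 bp
  [28,34): 6 bp
  [34,41): 7 bp
  [41,50): 9 bp
  [50,57): 7 bp
  [57,62): 5 bp
  [62,72): 10 bp
  [72,103): 31 bp
  [103,117): 14 bp
  [117,126): 9 bp
  [126,136): 10 bp
  [136,143): 7 bp
  [143,151): 8 bp
  [151,161): 10 bp
  [161,169): 8 bp
  [169,178): 9 bp
  [178,184): 6 bp
  [184,188): 4 bp
  [188,194): 6 bp
  [194,196): 2 bp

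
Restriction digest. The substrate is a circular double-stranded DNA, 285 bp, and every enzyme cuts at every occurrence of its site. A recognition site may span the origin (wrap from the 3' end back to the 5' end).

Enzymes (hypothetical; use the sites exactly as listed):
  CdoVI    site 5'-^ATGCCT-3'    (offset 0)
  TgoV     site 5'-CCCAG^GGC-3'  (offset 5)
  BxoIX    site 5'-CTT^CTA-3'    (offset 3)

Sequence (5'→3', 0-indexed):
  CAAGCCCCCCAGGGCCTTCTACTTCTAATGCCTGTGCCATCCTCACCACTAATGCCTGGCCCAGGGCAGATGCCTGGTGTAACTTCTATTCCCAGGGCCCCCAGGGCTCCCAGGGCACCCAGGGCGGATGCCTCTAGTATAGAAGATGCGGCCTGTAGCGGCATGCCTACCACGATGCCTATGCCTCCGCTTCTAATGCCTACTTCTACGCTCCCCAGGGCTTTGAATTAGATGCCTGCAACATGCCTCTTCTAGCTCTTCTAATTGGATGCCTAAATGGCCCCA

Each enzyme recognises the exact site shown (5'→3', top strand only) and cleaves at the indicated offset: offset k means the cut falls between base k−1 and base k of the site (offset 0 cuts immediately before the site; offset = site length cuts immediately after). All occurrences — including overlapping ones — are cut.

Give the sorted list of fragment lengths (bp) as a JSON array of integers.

Scan for sites:
  CdoVI (ATGCCT, off=0): starts [27, 51, 69, 127, 162, 174, 180, 195, 231, 242, 268] → cuts [27, 51, 69, 127, 162, 174, 180, 195, 231, 242, 268]
  TgoV (CCCAGGGC, off=5): starts [7, 59, 90, 99, 108, 117, 213] → cuts [12, 64, 95, 104, 113, 122, 218]
  BxoIX (CTTCTA, off=3): starts [15, 21, 82, 189, 202, 248, 257] → cuts [18, 24, 85, 192, 205, 251, 260]

All cut coordinates (distinct, sorted): [12, 18, 24, 27, 51, 64, 69, 85, 95, 104, 113, 122, 127, 162, 174, 180, 192, 195, 205, 218, 231, 242, 251, 260, 268]

Fragments:
  12→18: 6 bp
  18→24: 6 bp
  24→27: 3 bp
  27→51: 24 bp
  51→64: 13 bp
  64→69: 5 bp
  69→85: 16 bp
  85→95: 10 bp
  95→104: 9 bp
  104→113: 9 bp
  113→122: 9 bp
  122→127: 5 bp
  127→162: 35 bp
  162→174: 12 bp
  174→180: 6 bp
  180→192: 12 bp
  192→195: 3 bp
  195→205: 10 bp
  205→218: 13 bp
  218→231: 13 bp
  231→242: 11 bp
  242→251: 9 bp
  251→260: 9 bp
  260→268: 8 bp
  268→12 (wrap): 285-268+12 = 29 bp

[3,3,5,5,6,6,6,8,9,9,9,9,9,10,10,11,12,12,13,13,13,16,24,29,35]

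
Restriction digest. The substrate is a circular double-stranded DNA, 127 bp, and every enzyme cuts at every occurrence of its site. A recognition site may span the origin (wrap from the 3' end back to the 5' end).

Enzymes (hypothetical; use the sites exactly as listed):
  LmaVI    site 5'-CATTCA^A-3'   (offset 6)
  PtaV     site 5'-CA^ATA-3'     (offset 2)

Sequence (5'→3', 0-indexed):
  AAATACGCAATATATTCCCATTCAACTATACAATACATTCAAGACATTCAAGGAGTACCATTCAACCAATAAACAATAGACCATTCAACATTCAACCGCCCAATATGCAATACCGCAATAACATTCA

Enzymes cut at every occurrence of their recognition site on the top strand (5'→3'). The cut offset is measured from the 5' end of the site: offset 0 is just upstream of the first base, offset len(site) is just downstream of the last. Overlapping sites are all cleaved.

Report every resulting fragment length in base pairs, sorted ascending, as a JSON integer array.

[4,7,7,7,8,8,8,9,9,9,10,12,14,15]

Per-enzyme occurrences:
  LmaVI CATTCAA/6: at [18, 35, 44, 58, 81, 88, 121] ⇒ [0, 24, 41, 50, 64, 87, 94]
  PtaV CAATA/2: at [7, 30, 66, 73, 100, 107, 115] ⇒ [9, 32, 68, 75, 102, 109, 117]

Pooled cuts: [0, 9, 24, 32, 41, 50, 64, 68, 75, 87, 94, 102, 109, 117]

Fragment lengths:
  0→9: 9 bp
  9→24: 15 bp
  24→32: 8 bp
  32→41: 9 bp
  41→50: 9 bp
  50→64: 14 bp
  64→68: 4 bp
  68→75: 7 bp
  75→87: 12 bp
  87→94: 7 bp
  94→102: 8 bp
  102→109: 7 bp
  109→117: 8 bp
  117→0 (wrap): 127-117+0 = 10 bp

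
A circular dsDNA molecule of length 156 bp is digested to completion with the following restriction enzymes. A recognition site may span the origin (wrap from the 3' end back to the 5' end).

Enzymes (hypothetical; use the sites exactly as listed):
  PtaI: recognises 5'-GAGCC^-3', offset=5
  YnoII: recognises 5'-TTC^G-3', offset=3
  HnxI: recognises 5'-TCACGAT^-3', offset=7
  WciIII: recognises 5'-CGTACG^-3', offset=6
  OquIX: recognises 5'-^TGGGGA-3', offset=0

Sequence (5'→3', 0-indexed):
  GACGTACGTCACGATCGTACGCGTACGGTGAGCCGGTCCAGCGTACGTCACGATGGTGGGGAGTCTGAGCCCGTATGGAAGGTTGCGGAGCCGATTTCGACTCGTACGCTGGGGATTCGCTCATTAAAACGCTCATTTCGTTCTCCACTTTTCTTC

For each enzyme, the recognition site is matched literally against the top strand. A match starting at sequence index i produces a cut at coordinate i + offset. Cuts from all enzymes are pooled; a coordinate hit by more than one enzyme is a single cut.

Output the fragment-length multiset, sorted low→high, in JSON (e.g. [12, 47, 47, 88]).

[1,2,6,6,6,7,7,7,8,9,10,13,15,17,21,21]

Scan for sites:
  PtaI (GAGCC, off=5): starts [29, 66, 87] → cuts [34, 71, 92]
  YnoII (TTCG, off=3): starts [95, 115, 136, 153] → cuts [0, 98, 118, 139]
  HnxI (TCACGAT, off=7): starts [8, 47] → cuts [15, 54]
  WciIII (CGTACG, off=6): starts [2, 15, 21, 41, 102] → cuts [8, 21, 27, 47, 108]
  OquIX (TGGGGA, off=0): starts [56, 109] → cuts [56, 109]

Pooled cuts: [0, 8, 15, 21, 27, 34, 47, 54, 56, 71, 92, 98, 108, 109, 118, 139]

Fragment lengths:
  0→8: 8 bp
  8→15: 7 bp
  15→21: 6 bp
  21→27: 6 bp
  27→34: 7 bp
  34→47: 13 bp
  47→54: 7 bp
  54→56: 2 bp
  56→71: 15 bp
  71→92: 21 bp
  92→98: 6 bp
  98→108: 10 bp
  108→109: 1 bp
  109→118: 9 bp
  118→139: 21 bp
  139→0 (wrap): 156-139+0 = 17 bp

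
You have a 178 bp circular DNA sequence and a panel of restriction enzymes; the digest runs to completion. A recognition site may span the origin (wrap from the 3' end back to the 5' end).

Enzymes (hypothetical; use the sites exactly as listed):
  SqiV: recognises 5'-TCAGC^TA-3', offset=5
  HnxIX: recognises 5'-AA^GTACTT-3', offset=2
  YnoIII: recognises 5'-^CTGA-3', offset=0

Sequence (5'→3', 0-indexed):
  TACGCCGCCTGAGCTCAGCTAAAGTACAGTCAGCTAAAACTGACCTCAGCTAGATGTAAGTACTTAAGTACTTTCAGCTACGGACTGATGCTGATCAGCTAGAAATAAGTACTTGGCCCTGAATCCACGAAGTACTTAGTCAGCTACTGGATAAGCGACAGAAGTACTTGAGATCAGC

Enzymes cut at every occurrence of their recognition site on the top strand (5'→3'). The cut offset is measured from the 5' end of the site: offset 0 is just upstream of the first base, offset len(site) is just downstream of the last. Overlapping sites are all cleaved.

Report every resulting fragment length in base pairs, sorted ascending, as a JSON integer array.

Per-enzyme occurrences:
  SqiV (TCAGCTA, off=5): starts [14, 29, 45, 73, 94, 139, 173] → cuts [0, 19, 34, 50, 78, 99, 144]
  HnxIX (AAGTACTT, off=2): starts [57, 65, 106, 129, 161] → cuts [59, 67, 108, 131, 163]
  YnoIII (CTGA, off=0): starts [8, 39, 84, 90, 118] → cuts [8, 39, 84, 90, 118]

All cut coordinates (distinct, sorted): [0, 8, 19, 34, 39, 50, 59, 67, 78, 84, 90, 99, 108, 118, 131, 144, 163]

Fragment lengths:
  0→8: 8 bp
  8→19: 11 bp
  19→34: 15 bp
  34→39: 5 bp
  39→50: 11 bp
  50→59: 9 bp
  59→67: 8 bp
  67→78: 11 bp
  78→84: 6 bp
  84→90: 6 bp
  90→99: 9 bp
  99→108: 9 bp
  108→118: 10 bp
  118→131: 13 bp
  131→144: 13 bp
  144→163: 19 bp
  163→0 (wrap): 178-163+0 = 15 bp

[5,6,6,8,8,9,9,9,10,11,11,11,13,13,15,15,19]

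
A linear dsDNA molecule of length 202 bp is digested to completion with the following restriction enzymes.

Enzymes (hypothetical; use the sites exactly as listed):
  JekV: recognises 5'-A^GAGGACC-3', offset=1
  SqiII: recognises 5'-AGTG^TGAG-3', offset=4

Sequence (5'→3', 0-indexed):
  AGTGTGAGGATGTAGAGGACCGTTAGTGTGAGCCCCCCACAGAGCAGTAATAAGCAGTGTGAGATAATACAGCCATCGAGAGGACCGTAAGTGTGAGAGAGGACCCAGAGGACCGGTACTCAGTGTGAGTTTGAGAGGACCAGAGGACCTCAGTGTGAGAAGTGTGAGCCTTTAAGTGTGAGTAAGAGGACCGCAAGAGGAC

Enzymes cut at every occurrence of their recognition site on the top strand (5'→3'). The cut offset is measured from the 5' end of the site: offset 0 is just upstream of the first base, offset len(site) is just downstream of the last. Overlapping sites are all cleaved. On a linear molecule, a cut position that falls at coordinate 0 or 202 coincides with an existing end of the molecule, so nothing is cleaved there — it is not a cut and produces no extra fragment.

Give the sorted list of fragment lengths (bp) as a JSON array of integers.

Per-enzyme occurrences:
  JekV AGAGGACC/1: at [13, 78, 97, 106, 133, 141, 184] ⇒ [14, 79, 98, 107, 134, 142, 185]
  SqiII AGTGTGAG/4: at [0, 24, 55, 89, 121, 151, 160, 174] ⇒ [4, 28, 59, 93, 125, 155, 164, 178]

All cut coordinates (distinct, sorted): [4, 14, 28, 59, 79, 93, 98, 107, 125, 134, 142, 155, 164, 178, 185]

Fragments:
  [0,4): 4 bp
  [4,14): 10 bp
  [14,28): 14 bp
  [28,59): 31 bp
  [59,79): 20 bp
  [79,93): 14 bp
  [93,98): 5 bp
  [98,107): 9 bp
  [107,125): 18 bp
  [125,134): 9 bp
  [134,142): 8 bp
  [142,155): 13 bp
  [155,164): 9 bp
  [164,178): 14 bp
  [178,185): 7 bp
  [185,202): 17 bp

[4,5,7,8,9,9,9,10,13,14,14,14,17,18,20,31]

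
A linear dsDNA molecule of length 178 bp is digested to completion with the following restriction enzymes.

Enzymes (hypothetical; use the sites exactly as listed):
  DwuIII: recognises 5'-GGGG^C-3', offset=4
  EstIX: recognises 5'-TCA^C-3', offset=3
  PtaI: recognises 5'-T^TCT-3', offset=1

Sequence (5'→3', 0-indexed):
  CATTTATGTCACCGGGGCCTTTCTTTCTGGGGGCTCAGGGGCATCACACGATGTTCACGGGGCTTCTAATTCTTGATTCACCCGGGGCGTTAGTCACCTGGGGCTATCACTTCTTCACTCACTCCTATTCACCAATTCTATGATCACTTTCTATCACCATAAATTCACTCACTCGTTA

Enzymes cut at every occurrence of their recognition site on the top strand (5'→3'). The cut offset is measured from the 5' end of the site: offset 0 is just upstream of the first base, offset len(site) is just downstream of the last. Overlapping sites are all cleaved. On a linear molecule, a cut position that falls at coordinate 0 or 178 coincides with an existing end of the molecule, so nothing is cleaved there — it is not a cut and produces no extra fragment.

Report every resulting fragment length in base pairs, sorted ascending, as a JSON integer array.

Per-enzyme occurrences:
  DwuIII GGGGC/4: at [13, 29, 37, 58, 83, 99] ⇒ [17, 33, 41, 62, 87, 103]
  EstIX TCAC/3: at [8, 43, 54, 77, 93, 106, 114, 118, 128, 143, 153, 164, 168] ⇒ [11, 46, 57, 80, 96, 109, 117, 121, 131, 146, 156, 167, 171]
  PtaI TTCT/1: at [20, 24, 63, 69, 110, 135, 148] ⇒ [21, 25, 64, 70, 111, 136, 149]

All cut coordinates (distinct, sorted): [11, 17, 21, 25, 33, 41, 46, 57, 62, 64, 70, 80, 87, 96, 103, 109, 111, 117, 121, 131, 136, 146, 149, 156, 167, 171]

Fragment lengths:
  [0,11): 11 bp
  [11,17): 6 bp
  [17,21): 4 bp
  [21,25): 4 bp
  [25,33): 8 bp
  [33,41): 8 bp
  [41,46): 5 bp
  [46,57): 11 bp
  [57,62): 5 bp
  [62,64): 2 bp
  [64,70): 6 bp
  [70,80): 10 bp
  [80,87): 7 bp
  [87,96): 9 bp
  [96,103): 7 bp
  [103,109): 6 bp
  [109,111): 2 bp
  [111,117): 6 bp
  [117,121): 4 bp
  [121,131): 10 bp
  [131,136): 5 bp
  [136,146): 10 bp
  [146,149): 3 bp
  [149,156): 7 bp
  [156,167): 11 bp
  [167,171): 4 bp
  [171,178): 7 bp

[2,2,3,4,4,4,4,5,5,5,6,6,6,6,7,7,7,7,8,8,9,10,10,10,11,11,11]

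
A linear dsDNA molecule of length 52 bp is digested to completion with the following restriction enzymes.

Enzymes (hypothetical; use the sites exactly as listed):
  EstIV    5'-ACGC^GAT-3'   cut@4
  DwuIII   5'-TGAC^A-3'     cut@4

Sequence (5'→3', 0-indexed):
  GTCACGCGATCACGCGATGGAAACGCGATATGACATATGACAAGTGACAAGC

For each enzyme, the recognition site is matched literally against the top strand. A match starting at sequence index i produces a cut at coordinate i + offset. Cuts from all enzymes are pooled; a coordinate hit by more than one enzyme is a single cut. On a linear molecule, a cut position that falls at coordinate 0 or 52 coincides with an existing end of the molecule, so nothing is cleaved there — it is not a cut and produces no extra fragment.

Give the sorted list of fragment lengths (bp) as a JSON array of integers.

Per-enzyme occurrences:
  EstIV (ACGCGAT, off=4): starts [3, 11, 22] → cuts [7, 15, 26]
  DwuIII (TGACA, off=4): starts [30, 37, 44] → cuts [34, 41, 48]

All cut coordinates (distinct, sorted): [7, 15, 26, 34, 41, 48]

Fragment lengths:
  [0,7): 7 bp
  [7,15): 8 bp
  [15,26): 11 bp
  [26,34): 8 bp
  [34,41): 7 bp
  [41,48): 7 bp
  [48,52): 4 bp

[4,7,7,7,8,8,11]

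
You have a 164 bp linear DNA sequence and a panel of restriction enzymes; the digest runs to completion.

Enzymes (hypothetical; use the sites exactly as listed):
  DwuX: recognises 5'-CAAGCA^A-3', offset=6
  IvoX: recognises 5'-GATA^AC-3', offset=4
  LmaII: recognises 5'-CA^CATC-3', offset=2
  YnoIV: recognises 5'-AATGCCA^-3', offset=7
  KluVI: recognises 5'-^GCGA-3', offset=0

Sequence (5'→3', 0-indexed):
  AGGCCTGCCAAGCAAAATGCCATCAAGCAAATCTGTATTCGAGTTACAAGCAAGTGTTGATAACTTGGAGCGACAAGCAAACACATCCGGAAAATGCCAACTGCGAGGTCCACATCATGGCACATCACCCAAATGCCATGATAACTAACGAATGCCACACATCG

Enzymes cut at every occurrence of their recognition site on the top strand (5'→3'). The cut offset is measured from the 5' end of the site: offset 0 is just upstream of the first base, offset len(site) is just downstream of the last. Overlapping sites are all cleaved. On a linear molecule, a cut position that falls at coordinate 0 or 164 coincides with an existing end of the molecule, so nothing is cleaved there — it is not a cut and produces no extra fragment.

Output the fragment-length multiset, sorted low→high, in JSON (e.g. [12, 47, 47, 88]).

Scan for sites:
  DwuX (CAAGCAA, off=6): starts [8, 23, 46, 73] → cuts [14, 29, 52, 79]
  IvoX (GATAAC, off=4): starts [58, 139] → cuts [62, 143]
  LmaII (CACATC, off=2): starts [81, 110, 120, 157] → cuts [83, 112, 122, 159]
  YnoIV (AATGCCA, off=7): starts [15, 92, 131, 150] → cuts [22, 99, 138, 157]
  KluVI (GCGA, off=0): starts [69, 102] → cuts [69, 102]

Pooled cuts: [14, 22, 29, 52, 62, 69, 79, 83, 99, 102, 112, 122, 138, 143, 157, 159]

Fragment lengths:
  [0,14): 14 bp
  [14,22): 8 bp
  [22,29): 7 bp
  [29,52): 23 bp
  [52,62): 10 bp
  [62,69): 7 bp
  [69,79): 10 bp
  [79,83): 4 bp
  [83,99): 16 bp
  [99,102): 3 bp
  [102,112): 10 bp
  [112,122): 10 bp
  [122,138): 16 bp
  [138,143): 5 bp
  [143,157): 14 bp
  [157,159): 2 bp
  [159,164): 5 bp

[2,3,4,5,5,7,7,8,10,10,10,10,14,14,16,16,23]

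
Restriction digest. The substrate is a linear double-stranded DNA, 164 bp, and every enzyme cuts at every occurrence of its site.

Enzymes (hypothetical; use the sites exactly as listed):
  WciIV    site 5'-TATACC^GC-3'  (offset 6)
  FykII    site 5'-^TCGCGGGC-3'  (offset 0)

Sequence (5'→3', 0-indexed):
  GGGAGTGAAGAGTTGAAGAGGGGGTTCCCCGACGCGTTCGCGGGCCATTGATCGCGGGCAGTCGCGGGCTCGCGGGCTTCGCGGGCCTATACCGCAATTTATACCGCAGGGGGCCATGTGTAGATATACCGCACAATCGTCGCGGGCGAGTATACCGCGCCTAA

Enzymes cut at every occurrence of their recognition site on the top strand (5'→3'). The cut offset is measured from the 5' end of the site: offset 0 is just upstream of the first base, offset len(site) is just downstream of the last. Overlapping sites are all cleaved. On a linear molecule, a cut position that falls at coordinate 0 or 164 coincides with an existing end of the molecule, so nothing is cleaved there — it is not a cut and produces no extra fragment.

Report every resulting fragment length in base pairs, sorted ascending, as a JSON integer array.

[8,8,9,9,10,12,14,15,17,25,37]

Per-enzyme occurrences:
  WciIV TATACCGC/6: at [87, 99, 124, 150] ⇒ [93, 105, 130, 156]
  FykII TCGCGGGC/0: at [37, 51, 61, 69, 78, 139] ⇒ [37, 51, 61, 69, 78, 139]

Pooled cuts: [37, 51, 61, 69, 78, 93, 105, 130, 139, 156]

Fragments:
  [0,37): 37 bp
  [37,51): 14 bp
  [51,61): 10 bp
  [61,69): 8 bp
  [69,78): 9 bp
  [78,93): 15 bp
  [93,105): 12 bp
  [105,130): 25 bp
  [130,139): 9 bp
  [139,156): 17 bp
  [156,164): 8 bp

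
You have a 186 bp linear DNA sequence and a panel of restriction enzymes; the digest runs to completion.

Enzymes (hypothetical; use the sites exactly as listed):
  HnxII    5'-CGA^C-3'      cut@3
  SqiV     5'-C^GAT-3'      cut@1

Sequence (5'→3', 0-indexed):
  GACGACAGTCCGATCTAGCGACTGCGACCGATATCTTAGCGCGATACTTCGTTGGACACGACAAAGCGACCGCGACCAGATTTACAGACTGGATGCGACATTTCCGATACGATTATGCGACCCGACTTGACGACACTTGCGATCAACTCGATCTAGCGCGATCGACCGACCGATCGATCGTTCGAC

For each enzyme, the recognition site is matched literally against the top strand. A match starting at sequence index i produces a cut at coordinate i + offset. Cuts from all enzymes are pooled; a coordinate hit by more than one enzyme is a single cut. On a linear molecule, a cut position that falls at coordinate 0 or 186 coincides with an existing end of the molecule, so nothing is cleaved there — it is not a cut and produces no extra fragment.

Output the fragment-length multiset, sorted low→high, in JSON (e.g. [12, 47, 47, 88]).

Per-enzyme occurrences:
  HnxII (CGAC, off=3): starts [2, 18, 24, 58, 66, 72, 95, 117, 122, 130, 162, 166, 182] → cuts [5, 21, 27, 61, 69, 75, 98, 120, 125, 133, 165, 169, 185]
  SqiV (CGAT, off=1): starts [10, 28, 41, 104, 109, 139, 148, 158, 170, 174] → cuts [11, 29, 42, 105, 110, 140, 149, 159, 171, 175]

All cut coordinates (distinct, sorted): [5, 11, 21, 27, 29, 42, 61, 69, 75, 98, 105, 110, 120, 125, 133, 140, 149, 159, 165, 169, 171, 175, 185]

Fragments:
  [0,5): 5 bp
  [5,11): 6 bp
  [11,21): 10 bp
  [21,27): 6 bp
  [27,29): 2 bp
  [29,42): 13 bp
  [42,61): 19 bp
  [61,69): 8 bp
  [69,75): 6 bp
  [75,98): 23 bp
  [98,105): 7 bp
  [105,110): 5 bp
  [110,120): 10 bp
  [120,125): 5 bp
  [125,133): 8 bp
  [133,140): 7 bp
  [140,149): 9 bp
  [149,159): 10 bp
  [159,165): 6 bp
  [165,169): 4 bp
  [169,171): 2 bp
  [171,175): 4 bp
  [175,185): 10 bp
  [185,186): 1 bp

[1,2,2,4,4,5,5,5,6,6,6,6,7,7,8,8,9,10,10,10,10,13,19,23]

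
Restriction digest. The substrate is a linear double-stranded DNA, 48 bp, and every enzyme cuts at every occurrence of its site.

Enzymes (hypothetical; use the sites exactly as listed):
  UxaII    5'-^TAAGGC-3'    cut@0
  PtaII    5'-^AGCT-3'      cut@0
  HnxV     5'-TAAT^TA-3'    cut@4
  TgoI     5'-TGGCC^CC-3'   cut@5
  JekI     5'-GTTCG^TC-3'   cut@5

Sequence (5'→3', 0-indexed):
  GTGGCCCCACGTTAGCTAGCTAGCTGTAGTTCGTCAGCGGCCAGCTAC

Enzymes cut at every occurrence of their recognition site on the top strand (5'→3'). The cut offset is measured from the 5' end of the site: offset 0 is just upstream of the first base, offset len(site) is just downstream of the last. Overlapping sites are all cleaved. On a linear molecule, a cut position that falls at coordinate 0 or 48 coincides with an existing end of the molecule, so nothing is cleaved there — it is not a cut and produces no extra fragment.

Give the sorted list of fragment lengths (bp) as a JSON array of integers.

[4,4,6,6,7,9,12]

Site scan:
  UxaII (TAAGGC, off=0): no sites
  PtaII AGCT/0: at [13, 17, 21, 42] ⇒ [13, 17, 21, 42]
  HnxV (TAATTA, off=4): no sites
  TgoI TGGCCCC/5: at [1] ⇒ [6]
  JekI GTTCGTC/5: at [28] ⇒ [33]

All cut coordinates (distinct, sorted): [6, 13, 17, 21, 33, 42]

Fragment lengths:
  [0,6): 6 bp
  [6,13): 7 bp
  [13,17): 4 bp
  [17,21): 4 bp
  [21,33): 12 bp
  [33,42): 9 bp
  [42,48): 6 bp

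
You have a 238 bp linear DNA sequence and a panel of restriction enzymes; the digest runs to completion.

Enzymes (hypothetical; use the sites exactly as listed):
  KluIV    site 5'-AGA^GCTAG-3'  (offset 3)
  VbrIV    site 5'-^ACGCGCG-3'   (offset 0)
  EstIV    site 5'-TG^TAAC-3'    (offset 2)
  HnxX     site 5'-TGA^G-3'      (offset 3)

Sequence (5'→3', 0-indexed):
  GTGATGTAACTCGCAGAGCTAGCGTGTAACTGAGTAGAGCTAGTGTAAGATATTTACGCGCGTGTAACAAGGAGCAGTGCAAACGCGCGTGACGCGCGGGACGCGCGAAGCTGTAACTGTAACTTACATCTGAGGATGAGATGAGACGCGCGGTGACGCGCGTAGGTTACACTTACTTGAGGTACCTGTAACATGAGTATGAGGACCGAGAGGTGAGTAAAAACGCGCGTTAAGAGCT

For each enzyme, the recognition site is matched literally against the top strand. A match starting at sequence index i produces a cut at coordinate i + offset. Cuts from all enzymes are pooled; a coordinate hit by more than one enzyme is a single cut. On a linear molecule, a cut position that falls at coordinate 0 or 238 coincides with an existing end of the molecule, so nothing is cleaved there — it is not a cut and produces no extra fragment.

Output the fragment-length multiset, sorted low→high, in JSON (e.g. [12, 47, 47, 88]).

Scan for sites:
  KluIV (AGAGCTAG, off=3): starts [14, 35] → cuts [17, 38]
  VbrIV (ACGCGCG, off=0): starts [55, 82, 91, 100, 145, 155, 222] → cuts [55, 82, 91, 100, 145, 155, 222]
  EstIV (TGTAAC, off=2): starts [4, 24, 62, 111, 117, 186] → cuts [6, 26, 64, 113, 119, 188]
  HnxX (TGAG, off=3): starts [30, 130, 136, 141, 177, 193, 199, 213] → cuts [33, 133, 139, 144, 180, 196, 202, 216]

Pooled cuts: [6, 17, 26, 33, 38, 55, 64, 82, 91, 100, 113, 119, 133, 139, 144, 145, 155, 180, 188, 196, 202, 216, 222]

Fragment lengths:
  [0,6): 6 bp
  [6,17): 11 bp
  [17,26): 9 bp
  [26,33): 7 bp
  [33,38): 5 bp
  [38,55): 17 bp
  [55,64): 9 bp
  [64,82): 18 bp
  [82,91): 9 bp
  [91,100): 9 bp
  [100,113): 13 bp
  [113,119): 6 bp
  [119,133): 14 bp
  [133,139): 6 bp
  [139,144): 5 bp
  [144,145): 1 bp
  [145,155): 10 bp
  [155,180): 25 bp
  [180,188): 8 bp
  [188,196): 8 bp
  [196,202): 6 bp
  [202,216): 14 bp
  [216,222): 6 bp
  [222,238): 16 bp

[1,5,5,6,6,6,6,6,7,8,8,9,9,9,9,10,11,13,14,14,16,17,18,25]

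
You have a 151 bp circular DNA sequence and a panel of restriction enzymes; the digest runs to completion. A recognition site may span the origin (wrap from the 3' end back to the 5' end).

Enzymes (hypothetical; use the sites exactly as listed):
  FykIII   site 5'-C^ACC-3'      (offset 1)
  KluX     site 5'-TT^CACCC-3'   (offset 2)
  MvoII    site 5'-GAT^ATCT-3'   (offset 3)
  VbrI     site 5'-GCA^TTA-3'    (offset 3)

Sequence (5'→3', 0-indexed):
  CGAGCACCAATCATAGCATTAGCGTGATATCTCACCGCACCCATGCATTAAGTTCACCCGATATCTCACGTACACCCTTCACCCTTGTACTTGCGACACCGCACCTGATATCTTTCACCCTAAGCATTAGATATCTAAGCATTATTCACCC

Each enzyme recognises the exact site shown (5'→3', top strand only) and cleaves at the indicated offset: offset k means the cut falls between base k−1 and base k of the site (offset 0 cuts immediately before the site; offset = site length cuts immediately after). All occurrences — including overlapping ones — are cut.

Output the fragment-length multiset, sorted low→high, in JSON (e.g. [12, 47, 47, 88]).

Per-enzyme occurrences:
  FykIII CACC/1: at [4, 32, 37, 54, 72, 79, 96, 101, 115, 146] ⇒ [5, 33, 38, 55, 73, 80, 97, 102, 116, 147]
  KluX TTCACCC/2: at [52, 77, 113, 144] ⇒ [54, 79, 115, 146]
  MvoII GATATCT/3: at [25, 59, 106, 129] ⇒ [28, 62, 109, 132]
  VbrI GCATTA/3: at [15, 44, 123, 138] ⇒ [18, 47, 126, 141]

All cut coordinates (distinct, sorted): [5, 18, 28, 33, 38, 47, 54, 55, 62, 73, 79, 80, 97, 102, 109, 115, 116, 126, 132, 141, 146, 147]

Fragment lengths:
  5→18: 13 bp
  18→28: 10 bp
  28→33: 5 bp
  33→38: 5 bp
  38→47: 9 bp
  47→54: 7 bp
  54→55: 1 bp
  55→62: 7 bp
  62→73: 11 bp
  73→79: 6 bp
  79→80: 1 bp
  80→97: 17 bp
  97→102: 5 bp
  102→109: 7 bp
  109→115: 6 bp
  115→116: 1 bp
  116→126: 10 bp
  126→132: 6 bp
  132→141: 9 bp
  141→146: 5 bp
  146→147: 1 bp
  147→5 (wrap): 151-147+5 = 9 bp

[1,1,1,1,5,5,5,5,6,6,6,7,7,7,9,9,9,10,10,11,13,17]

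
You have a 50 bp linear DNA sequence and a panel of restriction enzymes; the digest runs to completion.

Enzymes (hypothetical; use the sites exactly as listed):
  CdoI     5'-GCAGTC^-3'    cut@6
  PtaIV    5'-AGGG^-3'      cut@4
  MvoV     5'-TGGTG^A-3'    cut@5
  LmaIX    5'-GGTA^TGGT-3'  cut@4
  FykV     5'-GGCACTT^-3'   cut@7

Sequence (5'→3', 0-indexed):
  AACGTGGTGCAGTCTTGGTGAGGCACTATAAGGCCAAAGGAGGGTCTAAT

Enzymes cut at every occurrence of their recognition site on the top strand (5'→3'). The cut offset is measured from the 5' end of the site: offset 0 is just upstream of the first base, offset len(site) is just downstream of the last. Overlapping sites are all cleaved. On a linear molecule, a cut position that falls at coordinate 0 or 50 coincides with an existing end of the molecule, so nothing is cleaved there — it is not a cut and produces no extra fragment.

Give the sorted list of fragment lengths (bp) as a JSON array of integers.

Scan for sites:
  CdoI (GCAGTC, off=6): starts [8] → cuts [14]
  PtaIV (AGGG, off=4): starts [40] → cuts [44]
  MvoV (TGGTGA, off=5): starts [15] → cuts [20]
  LmaIX (GGTATGGT, off=4): no sites
  FykV (GGCACTT, off=7): no sites

Pooled cuts: [14, 20, 44]

Fragment lengths:
  [0,14): 14 bp
  [14,20): 6 bp
  [20,44): 24 bp
  [44,50): 6 bp

[6,6,14,24]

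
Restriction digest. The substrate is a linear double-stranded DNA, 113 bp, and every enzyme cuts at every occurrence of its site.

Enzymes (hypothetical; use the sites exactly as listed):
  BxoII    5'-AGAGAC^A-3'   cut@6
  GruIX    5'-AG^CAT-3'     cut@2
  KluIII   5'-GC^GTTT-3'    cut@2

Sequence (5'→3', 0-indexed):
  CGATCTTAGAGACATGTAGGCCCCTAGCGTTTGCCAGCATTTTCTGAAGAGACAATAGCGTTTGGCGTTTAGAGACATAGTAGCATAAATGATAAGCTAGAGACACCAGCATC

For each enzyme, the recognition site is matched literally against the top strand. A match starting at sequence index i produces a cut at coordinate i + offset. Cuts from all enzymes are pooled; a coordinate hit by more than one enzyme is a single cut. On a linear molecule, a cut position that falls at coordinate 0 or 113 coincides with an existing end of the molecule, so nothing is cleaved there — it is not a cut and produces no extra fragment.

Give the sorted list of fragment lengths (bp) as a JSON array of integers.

[4,5,6,7,7,9,10,13,15,16,21]

Site scan:
  BxoII AGAGACA/6: at [7, 47, 70, 98] ⇒ [13, 53, 76, 104]
  GruIX AGCAT/2: at [35, 81, 107] ⇒ [37, 83, 109]
  KluIII GCGTTT/2: at [26, 57, 64] ⇒ [28, 59, 66]

Pooled cuts: [13, 28, 37, 53, 59, 66, 76, 83, 104, 109]

Fragments:
  [0,13): 13 bp
  [13,28): 15 bp
  [28,37): 9 bp
  [37,53): 16 bp
  [53,59): 6 bp
  [59,66): 7 bp
  [66,76): 10 bp
  [76,83): 7 bp
  [83,104): 21 bp
  [104,109): 5 bp
  [109,113): 4 bp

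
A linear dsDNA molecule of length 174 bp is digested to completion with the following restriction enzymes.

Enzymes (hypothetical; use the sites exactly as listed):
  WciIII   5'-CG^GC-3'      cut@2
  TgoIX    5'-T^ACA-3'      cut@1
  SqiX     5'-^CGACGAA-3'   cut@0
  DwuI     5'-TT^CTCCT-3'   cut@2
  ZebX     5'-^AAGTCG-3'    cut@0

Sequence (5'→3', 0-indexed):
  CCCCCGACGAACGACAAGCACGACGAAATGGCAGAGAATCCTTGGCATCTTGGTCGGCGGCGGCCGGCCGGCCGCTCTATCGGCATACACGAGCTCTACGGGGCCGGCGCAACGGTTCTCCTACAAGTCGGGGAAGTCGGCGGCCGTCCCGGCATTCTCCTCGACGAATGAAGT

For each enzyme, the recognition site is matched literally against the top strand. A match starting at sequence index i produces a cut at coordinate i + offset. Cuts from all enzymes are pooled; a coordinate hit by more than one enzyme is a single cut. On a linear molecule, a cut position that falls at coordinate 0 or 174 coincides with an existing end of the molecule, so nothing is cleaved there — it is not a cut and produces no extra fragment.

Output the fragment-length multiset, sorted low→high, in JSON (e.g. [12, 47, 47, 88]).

[2,3,3,3,4,4,4,4,5,5,5,6,9,9,11,12,13,16,20,36]

Site scan:
  WciIII CGGC/2: at [54, 57, 60, 64, 68, 80, 104, 137, 140, 149] ⇒ [56, 59, 62, 66, 70, 82, 106, 139, 142, 151]
  TgoIX TACA/1: at [85, 121] ⇒ [86, 122]
  SqiX CGACGAA/0: at [4, 20, 161] ⇒ [4, 20, 161]
  DwuI TTCTCCT/2: at [115, 154] ⇒ [117, 156]
  ZebX AAGTCG/0: at [124, 133] ⇒ [124, 133]

All cut coordinates (distinct, sorted): [4, 20, 56, 59, 62, 66, 70, 82, 86, 106, 117, 122, 124, 133, 139, 142, 151, 156, 161]

Fragment lengths:
  [0,4): 4 bp
  [4,20): 16 bp
  [20,56): 36 bp
  [56,59): 3 bp
  [59,62): 3 bp
  [62,66): 4 bp
  [66,70): 4 bp
  [70,82): 12 bp
  [82,86): 4 bp
  [86,106): 20 bp
  [106,117): 11 bp
  [117,122): 5 bp
  [122,124): 2 bp
  [124,133): 9 bp
  [133,139): 6 bp
  [139,142): 3 bp
  [142,151): 9 bp
  [151,156): 5 bp
  [156,161): 5 bp
  [161,174): 13 bp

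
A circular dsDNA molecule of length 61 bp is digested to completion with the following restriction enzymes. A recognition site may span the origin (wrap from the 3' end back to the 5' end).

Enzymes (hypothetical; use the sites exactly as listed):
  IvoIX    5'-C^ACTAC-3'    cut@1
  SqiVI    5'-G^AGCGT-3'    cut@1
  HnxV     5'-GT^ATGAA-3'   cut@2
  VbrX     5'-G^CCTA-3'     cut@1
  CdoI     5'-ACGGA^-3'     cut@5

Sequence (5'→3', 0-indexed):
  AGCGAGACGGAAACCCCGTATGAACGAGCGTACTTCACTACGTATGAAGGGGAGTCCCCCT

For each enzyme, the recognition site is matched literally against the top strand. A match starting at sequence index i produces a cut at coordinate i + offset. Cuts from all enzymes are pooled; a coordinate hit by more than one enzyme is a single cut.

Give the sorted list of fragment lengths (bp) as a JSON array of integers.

[7,7,8,10,29]

Site scan:
  IvoIX (CACTAC, off=1): starts [35] → cuts [36]
  SqiVI (GAGCGT, off=1): starts [25] → cuts [26]
  HnxV (GTATGAA, off=2): starts [17, 41] → cuts [19, 43]
  VbrX (GCCTA, off=1): no sites
  CdoI (ACGGA, off=5): starts [6] → cuts [11]

Pooled cuts: [11, 19, 26, 36, 43]

Fragment lengths:
  11→19: 8 bp
  19→26: 7 bp
  26→36: 10 bp
  36→43: 7 bp
  43→11 (wrap): 61-43+11 = 29 bp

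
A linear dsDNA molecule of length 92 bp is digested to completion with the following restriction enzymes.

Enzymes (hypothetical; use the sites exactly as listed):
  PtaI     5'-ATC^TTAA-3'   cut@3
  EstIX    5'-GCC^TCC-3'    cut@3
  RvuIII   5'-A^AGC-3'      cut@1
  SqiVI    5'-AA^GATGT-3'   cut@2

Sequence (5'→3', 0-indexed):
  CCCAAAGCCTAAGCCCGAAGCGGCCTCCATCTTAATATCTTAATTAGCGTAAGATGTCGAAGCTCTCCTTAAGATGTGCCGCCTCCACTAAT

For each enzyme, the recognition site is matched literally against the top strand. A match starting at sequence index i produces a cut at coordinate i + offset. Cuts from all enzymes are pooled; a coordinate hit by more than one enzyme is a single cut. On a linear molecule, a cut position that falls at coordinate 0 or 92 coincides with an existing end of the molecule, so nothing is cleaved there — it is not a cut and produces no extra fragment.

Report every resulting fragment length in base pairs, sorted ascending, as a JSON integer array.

[5,6,6,7,7,8,8,9,11,12,13]

Site scan:
  PtaI (ATCTTAA, off=3): starts [28, 36] → cuts [31, 39]
  EstIX (GCCTCC, off=3): starts [22, 80] → cuts [25, 83]
  RvuIII (AAGC, off=1): starts [4, 10, 17, 59] → cuts [5, 11, 18, 60]
  SqiVI (AAGATGT, off=2): starts [50, 70] → cuts [52, 72]

Pooled cuts: [5, 11, 18, 25, 31, 39, 52, 60, 72, 83]

Fragments:
  [0,5): 5 bp
  [5,11): 6 bp
  [11,18): 7 bp
  [18,25): 7 bp
  [25,31): 6 bp
  [31,39): 8 bp
  [39,52): 13 bp
  [52,60): 8 bp
  [60,72): 12 bp
  [72,83): 11 bp
  [83,92): 9 bp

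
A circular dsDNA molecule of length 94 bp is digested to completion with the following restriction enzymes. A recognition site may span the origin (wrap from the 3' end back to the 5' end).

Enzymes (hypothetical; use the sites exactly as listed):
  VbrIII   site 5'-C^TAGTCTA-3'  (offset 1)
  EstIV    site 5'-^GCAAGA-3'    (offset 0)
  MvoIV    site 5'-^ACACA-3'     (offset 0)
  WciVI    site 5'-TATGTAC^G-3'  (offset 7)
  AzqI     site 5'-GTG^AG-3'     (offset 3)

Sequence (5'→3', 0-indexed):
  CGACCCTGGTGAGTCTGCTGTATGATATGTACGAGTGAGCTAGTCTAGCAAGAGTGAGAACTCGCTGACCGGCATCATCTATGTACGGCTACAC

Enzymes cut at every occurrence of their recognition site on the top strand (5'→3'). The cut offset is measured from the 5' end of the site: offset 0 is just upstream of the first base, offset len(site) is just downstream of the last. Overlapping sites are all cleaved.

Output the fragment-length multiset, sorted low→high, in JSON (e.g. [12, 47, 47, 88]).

Scan for sites:
  VbrIII CTAGTCTA/1: at [39] ⇒ [40]
  EstIV GCAAGA/0: at [47] ⇒ [47]
  MvoIV (ACACA, off=0): no sites
  WciVI TATGTACG/7: at [25, 79] ⇒ [32, 86]
  AzqI GTGAG/3: at [8, 34, 53] ⇒ [11, 37, 56]

Pooled cuts: [11, 32, 37, 40, 47, 56, 86]

Fragments:
  11→32: 21 bp
  32→37: 5 bp
  37→40: 3 bp
  40→47: 7 bp
  47→56: 9 bp
  56→86: 30 bp
  86→11 (wrap): 94-86+11 = 19 bp

[3,5,7,9,19,21,30]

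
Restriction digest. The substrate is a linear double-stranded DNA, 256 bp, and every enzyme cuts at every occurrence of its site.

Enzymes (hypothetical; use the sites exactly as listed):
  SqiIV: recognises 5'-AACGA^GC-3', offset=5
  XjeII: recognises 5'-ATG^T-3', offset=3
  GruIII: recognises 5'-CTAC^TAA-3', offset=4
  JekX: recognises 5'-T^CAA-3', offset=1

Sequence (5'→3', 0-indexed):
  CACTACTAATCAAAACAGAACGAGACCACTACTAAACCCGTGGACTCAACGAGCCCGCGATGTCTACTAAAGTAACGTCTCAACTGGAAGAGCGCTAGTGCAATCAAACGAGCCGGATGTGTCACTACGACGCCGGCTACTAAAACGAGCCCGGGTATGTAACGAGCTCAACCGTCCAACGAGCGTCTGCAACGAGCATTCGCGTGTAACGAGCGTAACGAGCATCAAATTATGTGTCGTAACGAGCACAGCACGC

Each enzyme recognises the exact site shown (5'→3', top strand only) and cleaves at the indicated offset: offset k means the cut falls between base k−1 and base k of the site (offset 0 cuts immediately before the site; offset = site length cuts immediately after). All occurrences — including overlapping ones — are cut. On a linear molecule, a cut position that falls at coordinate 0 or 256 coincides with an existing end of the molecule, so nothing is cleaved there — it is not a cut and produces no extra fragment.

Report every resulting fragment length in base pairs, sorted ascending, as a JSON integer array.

[3,4,4,5,6,6,6,7,8,8,9,9,10,11,11,11,13,13,14,14,17,21,22,24]

Per-enzyme occurrences:
  SqiIV (AACGAGC, off=5): starts [47, 106, 143, 160, 177, 190, 207, 216, 240] → cuts [52, 111, 148, 165, 182, 195, 212, 221, 245]
  XjeII (ATGT, off=3): starts [59, 116, 156, 231] → cuts [62, 119, 159, 234]
  GruIII (CTACTAA, off=4): starts [2, 28, 63, 136] → cuts [6, 32, 67, 140]
  JekX (TCAA, off=1): starts [9, 45, 79, 103, 167, 224] → cuts [10, 46, 80, 104, 168, 225]

All cut coordinates (distinct, sorted): [6, 10, 32, 46, 52, 62, 67, 80, 104, 111, 119, 140, 148, 159, 165, 168, 182, 195, 212, 221, 225, 234, 245]

Fragments:
  [0,6): 6 bp
  [6,10): 4 bp
  [10,32): 22 bp
  [32,46): 14 bp
  [46,52): 6 bp
  [52,62): 10 bp
  [62,67): 5 bp
  [67,80): 13 bp
  [80,104): 24 bp
  [104,111): 7 bp
  [111,119): 8 bp
  [119,140): 21 bp
  [140,148): 8 bp
  [148,159): 11 bp
  [159,165): 6 bp
  [165,168): 3 bp
  [168,182): 14 bp
  [182,195): 13 bp
  [195,212): 17 bp
  [212,221): 9 bp
  [221,225): 4 bp
  [225,234): 9 bp
  [234,245): 11 bp
  [245,256): 11 bp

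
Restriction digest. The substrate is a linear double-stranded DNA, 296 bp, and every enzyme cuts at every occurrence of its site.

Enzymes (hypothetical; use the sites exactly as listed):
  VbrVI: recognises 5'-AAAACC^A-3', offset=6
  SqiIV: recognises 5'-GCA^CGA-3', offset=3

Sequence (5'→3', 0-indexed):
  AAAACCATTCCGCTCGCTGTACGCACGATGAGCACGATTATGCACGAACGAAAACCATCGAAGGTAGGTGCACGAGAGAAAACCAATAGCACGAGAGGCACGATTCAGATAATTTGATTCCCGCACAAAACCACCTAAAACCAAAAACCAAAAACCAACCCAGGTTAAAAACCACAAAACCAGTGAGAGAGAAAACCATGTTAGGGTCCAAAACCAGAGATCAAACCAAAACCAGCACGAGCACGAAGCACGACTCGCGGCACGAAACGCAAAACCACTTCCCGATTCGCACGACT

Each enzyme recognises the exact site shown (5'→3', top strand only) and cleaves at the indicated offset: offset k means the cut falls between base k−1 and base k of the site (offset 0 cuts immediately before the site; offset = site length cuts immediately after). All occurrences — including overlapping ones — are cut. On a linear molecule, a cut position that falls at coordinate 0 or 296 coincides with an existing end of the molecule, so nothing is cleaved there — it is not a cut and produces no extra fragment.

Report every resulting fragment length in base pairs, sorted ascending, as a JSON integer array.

Per-enzyme occurrences:
  VbrVI (AAAACCA, off=6): starts [0, 50, 78, 126, 136, 143, 150, 167, 175, 191, 209, 227, 270] → cuts [6, 56, 84, 132, 142, 149, 156, 173, 181, 197, 215, 233, 276]
  SqiIV (GCACGA, off=3): starts [22, 31, 41, 69, 88, 97, 234, 240, 247, 259, 288] → cuts [25, 34, 44, 72, 91, 100, 237, 243, 250, 262, 291]

All cut coordinates (distinct, sorted): [6, 25, 34, 44, 56, 72, 84, 91, 100, 132, 142, 149, 156, 173, 181, 197, 215, 233, 237, 243, 250, 262, 276, 291]

Fragments:
  [0,6): 6 bp
  [6,25): 19 bp
  [25,34): 9 bp
  [34,44): 10 bp
  [44,56): 12 bp
  [56,72): 16 bp
  [72,84): 12 bp
  [84,91): 7 bp
  [91,100): 9 bp
  [100,132): 32 bp
  [132,142): 10 bp
  [142,149): 7 bp
  [149,156): 7 bp
  [156,173): 17 bp
  [173,181): 8 bp
  [181,197): 16 bp
  [197,215): 18 bp
  [215,233): 18 bp
  [233,237): 4 bp
  [237,243): 6 bp
  [243,250): 7 bp
  [250,262): 12 bp
  [262,276): 14 bp
  [276,291): 15 bp
  [291,296): 5 bp

[4,5,6,6,7,7,7,7,8,9,9,10,10,12,12,12,14,15,16,16,17,18,18,19,32]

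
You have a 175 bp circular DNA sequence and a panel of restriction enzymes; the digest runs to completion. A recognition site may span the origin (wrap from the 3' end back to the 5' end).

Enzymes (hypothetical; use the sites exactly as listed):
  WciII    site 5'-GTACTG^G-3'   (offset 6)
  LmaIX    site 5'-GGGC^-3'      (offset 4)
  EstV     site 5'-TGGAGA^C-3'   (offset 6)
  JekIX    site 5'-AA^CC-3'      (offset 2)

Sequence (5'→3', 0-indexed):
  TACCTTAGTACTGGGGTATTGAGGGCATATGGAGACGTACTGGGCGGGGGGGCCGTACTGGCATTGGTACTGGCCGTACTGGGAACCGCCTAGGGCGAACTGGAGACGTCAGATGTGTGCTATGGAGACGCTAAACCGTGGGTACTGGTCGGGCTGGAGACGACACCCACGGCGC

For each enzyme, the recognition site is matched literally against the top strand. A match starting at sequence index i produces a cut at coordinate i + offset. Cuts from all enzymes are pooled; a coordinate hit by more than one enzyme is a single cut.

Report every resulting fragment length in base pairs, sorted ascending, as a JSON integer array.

Site scan:
  WciII (GTACTGG, off=6): starts [7, 36, 54, 66, 75, 141] → cuts [13, 42, 60, 72, 81, 147]
  LmaIX (GGGC, off=4): starts [22, 41, 49, 92, 150] → cuts [26, 45, 53, 96, 154]
  EstV (TGGAGAC, off=6): starts [29, 100, 122, 154] → cuts [35, 106, 128, 160]
  JekIX (AACC, off=2): starts [83, 133] → cuts [85, 135]

Pooled cuts: [13, 26, 35, 42, 45, 53, 60, 72, 81, 85, 96, 106, 128, 135, 147, 154, 160]

Fragment lengths:
  13→26: 13 bp
  26→35: 9 bp
  35→42: 7 bp
  42→45: 3 bp
  45→53: 8 bp
  53→60: 7 bp
  60→72: 12 bp
  72→81: 9 bp
  81→85: 4 bp
  85→96: 11 bp
  96→106: 10 bp
  106→128: 22 bp
  128→135: 7 bp
  135→147: 12 bp
  147→154: 7 bp
  154→160: 6 bp
  160→13 (wrap): 175-160+13 = 28 bp

[3,4,6,7,7,7,7,8,9,9,10,11,12,12,13,22,28]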